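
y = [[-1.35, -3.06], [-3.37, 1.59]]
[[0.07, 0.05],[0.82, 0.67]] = y @ [[-0.21,-0.17], [0.07,0.06]]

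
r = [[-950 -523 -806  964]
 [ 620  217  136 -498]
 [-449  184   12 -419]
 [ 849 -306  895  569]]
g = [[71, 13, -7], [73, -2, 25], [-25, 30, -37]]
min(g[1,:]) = -2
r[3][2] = 895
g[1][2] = 25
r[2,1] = 184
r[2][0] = -449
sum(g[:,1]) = 41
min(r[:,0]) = -950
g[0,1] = 13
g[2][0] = -25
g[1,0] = 73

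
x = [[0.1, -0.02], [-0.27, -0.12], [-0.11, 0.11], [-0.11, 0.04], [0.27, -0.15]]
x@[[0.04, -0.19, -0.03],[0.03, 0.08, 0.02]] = [[0.00, -0.02, -0.00],[-0.01, 0.04, 0.01],[-0.00, 0.03, 0.01],[-0.0, 0.02, 0.00],[0.01, -0.06, -0.01]]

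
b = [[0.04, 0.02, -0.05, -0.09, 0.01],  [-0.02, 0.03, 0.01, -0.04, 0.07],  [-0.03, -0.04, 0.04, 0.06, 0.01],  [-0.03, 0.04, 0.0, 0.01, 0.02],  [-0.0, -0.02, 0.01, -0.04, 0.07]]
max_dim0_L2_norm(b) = 0.12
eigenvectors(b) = [[-0.79+0.00j, (0.3-0.04j), 0.30+0.04j, 0.80+0.00j, (0.52+0j)], [0.03+0.00j, (0.63+0j), (0.63-0j), (0.31+0j), (0.15+0j)], [0.55+0.00j, (-0.24+0.23j), (-0.24-0.23j), (0.23+0j), -0.46+0.00j], [(0.24+0j), 0.29-0.28j, 0.29+0.28j, 0.38+0.00j, (0.52+0j)], [(-0.14+0j), (0.39+0.29j), 0.39-0.29j, 0.25+0.00j, 0.47+0.00j]]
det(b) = -0.00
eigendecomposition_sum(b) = [[(0.05-0j), (0.01-0j), -0.05+0.00j, -0.07+0.00j, (-0.03-0j)],[-0.00+0.00j, (-0+0j), 0j, 0.00-0.00j, 0j],[(-0.04+0j), -0.00+0.00j, (0.03+0j), (0.05-0j), 0.02+0.00j],[(-0.02+0j), (-0+0j), 0.01+0.00j, 0.02-0.00j, (0.01+0j)],[0.01-0.00j, -0j, -0.01+0.00j, (-0.01+0j), (-0-0j)]] + [[-0.00-0.00j, (0.01+0.02j), -0.01j, (-0.01+0j), (0.01-0.02j)], [-0.01-0.00j, (0.02+0.04j), 0.01-0.02j, (-0.02+0j), 0.03-0.03j], [0.00-0.00j, (-0.02-0.01j), 0.01j, 0.01-0.01j, -0.00+0.02j], [(-0.01+0j), 0.02+0.01j, -0.00-0.01j, -0.01+0.01j, 0.00-0.03j], [-0.00-0.01j, -0.01+0.03j, 0.01-0.01j, -0.02-0.01j, 0.03-0.00j]] + [[(-0+0j), 0.01-0.02j, 0.00+0.01j, (-0.01-0j), (0.01+0.02j)], [-0.01+0.00j, 0.02-0.04j, 0.01+0.02j, -0.02-0.00j, (0.03+0.03j)], [0j, -0.02+0.01j, -0.01j, 0.01+0.01j, -0.00-0.02j], [(-0.01-0j), (0.02-0.01j), (-0+0.01j), (-0.01-0.01j), 0.00+0.03j], [-0.00+0.01j, (-0.01-0.03j), 0.01+0.01j, -0.02+0.01j, 0.03+0.00j]] + [[-0.00+0.00j, (-0-0j), (-0.01+0j), (-0-0j), 0.00+0.00j],[-0.00+0.00j, (-0-0j), -0.00+0.00j, (-0-0j), 0.00+0.00j],[(-0+0j), (-0-0j), -0.00+0.00j, (-0-0j), 0.00+0.00j],[(-0+0j), (-0-0j), (-0+0j), (-0-0j), 0.00+0.00j],[-0.00+0.00j, (-0-0j), (-0+0j), -0.00-0.00j, 0j]] + [[-0.00-0.00j, (-0.01-0j), (-0+0j), 0.01-0.00j, 0.01-0.00j], [-0.00-0.00j, (-0-0j), (-0+0j), 0.00-0.00j, -0j], [0.00+0.00j, 0.01+0.00j, -0j, -0.00+0.00j, (-0.01+0j)], [(-0-0j), (-0.01-0j), -0.00+0.00j, 0.01-0.00j, (0.01-0j)], [-0.00-0.00j, (-0.01-0j), -0.00+0.00j, -0j, (0.01-0j)]]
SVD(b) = [[-0.71, 0.31, -0.14, -0.42, -0.45], [-0.37, -0.62, 0.28, 0.50, -0.39], [0.51, -0.38, -0.3, -0.39, -0.60], [-0.01, -0.26, 0.73, -0.61, 0.18], [-0.31, -0.56, -0.53, -0.24, 0.50]] @ diag([0.1504248476330755, 0.10748928164362737, 0.06418160118941241, 0.009436997737664465, 0.003175639898589954]) @ [[-0.24, -0.26, 0.33, 0.81, -0.33], [0.41, 0.03, -0.39, -0.05, -0.82], [-0.38, 0.89, -0.12, 0.18, -0.11], [0.34, 0.27, 0.84, -0.24, -0.21], [0.72, 0.23, -0.13, 0.50, 0.4]]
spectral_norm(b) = 0.15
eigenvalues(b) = [(0.1+0j), (0.04+0.05j), (0.04-0.05j), (-0.01+0j), (0.01+0j)]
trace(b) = 0.19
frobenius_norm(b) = 0.20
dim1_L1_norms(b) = [0.21, 0.17, 0.18, 0.1, 0.14]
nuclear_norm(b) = 0.33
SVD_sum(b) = [[0.03, 0.03, -0.04, -0.09, 0.04], [0.01, 0.01, -0.02, -0.05, 0.02], [-0.02, -0.02, 0.02, 0.06, -0.03], [0.0, 0.00, -0.00, -0.00, 0.00], [0.01, 0.01, -0.02, -0.04, 0.02]] + [[0.01, 0.0, -0.01, -0.0, -0.03], [-0.03, -0.00, 0.03, 0.00, 0.05], [-0.02, -0.00, 0.02, 0.00, 0.03], [-0.01, -0.00, 0.01, 0.00, 0.02], [-0.02, -0.00, 0.02, 0.0, 0.05]] + [[0.00,  -0.01,  0.0,  -0.00,  0.0], [-0.01,  0.02,  -0.00,  0.00,  -0.00], [0.01,  -0.02,  0.00,  -0.00,  0.00], [-0.02,  0.04,  -0.01,  0.01,  -0.01], [0.01,  -0.03,  0.00,  -0.01,  0.0]] + [[-0.00, -0.00, -0.0, 0.00, 0.0], [0.0, 0.0, 0.00, -0.00, -0.00], [-0.0, -0.0, -0.00, 0.0, 0.0], [-0.00, -0.00, -0.0, 0.00, 0.0], [-0.0, -0.0, -0.00, 0.0, 0.0]] + [[-0.00, -0.00, 0.0, -0.00, -0.00], [-0.0, -0.0, 0.00, -0.00, -0.0], [-0.0, -0.00, 0.0, -0.00, -0.00], [0.0, 0.0, -0.0, 0.00, 0.00], [0.0, 0.00, -0.0, 0.0, 0.0]]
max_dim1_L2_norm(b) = 0.11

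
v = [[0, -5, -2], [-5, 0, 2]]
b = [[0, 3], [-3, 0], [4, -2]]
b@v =[[-15, 0, 6], [0, 15, 6], [10, -20, -12]]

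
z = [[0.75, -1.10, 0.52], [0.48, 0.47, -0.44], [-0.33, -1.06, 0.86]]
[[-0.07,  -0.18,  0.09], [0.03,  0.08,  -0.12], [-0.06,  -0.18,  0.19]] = z @ [[0.04, 0.01, -0.15], [0.15, 0.17, -0.26], [0.13, 0.0, -0.16]]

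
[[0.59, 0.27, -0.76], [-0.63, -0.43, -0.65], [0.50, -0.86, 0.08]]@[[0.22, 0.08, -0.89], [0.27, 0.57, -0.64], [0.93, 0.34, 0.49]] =[[-0.5, -0.06, -1.07],[-0.86, -0.52, 0.52],[-0.05, -0.42, 0.14]]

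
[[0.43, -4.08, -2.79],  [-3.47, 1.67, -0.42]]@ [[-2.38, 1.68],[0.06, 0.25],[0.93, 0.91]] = [[-3.86, -2.84],  [7.97, -5.79]]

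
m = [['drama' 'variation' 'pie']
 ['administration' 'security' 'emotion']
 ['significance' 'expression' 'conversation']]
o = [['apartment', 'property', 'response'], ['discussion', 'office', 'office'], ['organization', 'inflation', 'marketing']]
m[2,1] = 'expression'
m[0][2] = 'pie'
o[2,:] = ['organization', 'inflation', 'marketing']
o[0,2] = 'response'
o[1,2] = 'office'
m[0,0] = 'drama'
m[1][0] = 'administration'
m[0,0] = 'drama'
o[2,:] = ['organization', 'inflation', 'marketing']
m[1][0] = 'administration'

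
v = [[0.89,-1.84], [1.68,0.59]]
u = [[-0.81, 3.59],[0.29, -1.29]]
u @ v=[[5.31, 3.61],[-1.91, -1.29]]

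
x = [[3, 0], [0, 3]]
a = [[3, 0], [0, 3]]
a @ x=[[9, 0], [0, 9]]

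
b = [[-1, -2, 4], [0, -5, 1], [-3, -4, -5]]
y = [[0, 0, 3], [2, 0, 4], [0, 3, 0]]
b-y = [[-1, -2, 1], [-2, -5, -3], [-3, -7, -5]]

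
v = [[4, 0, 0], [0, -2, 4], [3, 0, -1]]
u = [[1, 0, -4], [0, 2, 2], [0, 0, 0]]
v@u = [[4, 0, -16], [0, -4, -4], [3, 0, -12]]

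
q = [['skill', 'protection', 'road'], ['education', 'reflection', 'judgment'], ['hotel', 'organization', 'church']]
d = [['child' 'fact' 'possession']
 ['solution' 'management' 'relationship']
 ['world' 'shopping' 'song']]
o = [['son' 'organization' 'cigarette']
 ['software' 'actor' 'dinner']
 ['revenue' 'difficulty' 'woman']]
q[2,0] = 'hotel'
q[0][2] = 'road'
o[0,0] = 'son'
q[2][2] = 'church'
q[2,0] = 'hotel'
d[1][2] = 'relationship'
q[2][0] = 'hotel'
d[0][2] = 'possession'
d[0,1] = 'fact'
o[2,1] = 'difficulty'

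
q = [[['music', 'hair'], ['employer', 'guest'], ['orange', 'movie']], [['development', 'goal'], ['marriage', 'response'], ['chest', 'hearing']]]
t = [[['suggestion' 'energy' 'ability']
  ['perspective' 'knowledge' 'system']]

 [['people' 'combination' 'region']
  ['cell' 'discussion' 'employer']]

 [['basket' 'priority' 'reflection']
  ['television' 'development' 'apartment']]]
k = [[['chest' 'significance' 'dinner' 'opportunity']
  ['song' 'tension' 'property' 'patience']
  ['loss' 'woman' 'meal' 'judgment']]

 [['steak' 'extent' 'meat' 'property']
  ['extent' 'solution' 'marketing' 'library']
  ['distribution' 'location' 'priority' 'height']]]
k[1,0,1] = 'extent'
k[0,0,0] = 'chest'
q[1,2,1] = 'hearing'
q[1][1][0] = 'marriage'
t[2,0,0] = 'basket'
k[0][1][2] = 'property'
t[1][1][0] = 'cell'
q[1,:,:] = [['development', 'goal'], ['marriage', 'response'], ['chest', 'hearing']]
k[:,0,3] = ['opportunity', 'property']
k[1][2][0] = 'distribution'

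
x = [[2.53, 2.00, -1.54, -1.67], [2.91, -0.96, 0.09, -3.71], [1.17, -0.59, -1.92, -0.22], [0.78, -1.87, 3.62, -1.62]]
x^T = [[2.53, 2.91, 1.17, 0.78], [2.00, -0.96, -0.59, -1.87], [-1.54, 0.09, -1.92, 3.62], [-1.67, -3.71, -0.22, -1.62]]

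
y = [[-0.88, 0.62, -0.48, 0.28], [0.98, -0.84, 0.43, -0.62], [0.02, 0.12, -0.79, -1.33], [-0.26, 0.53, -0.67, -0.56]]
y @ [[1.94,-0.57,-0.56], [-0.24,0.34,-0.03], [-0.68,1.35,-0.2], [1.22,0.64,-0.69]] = [[-1.19, 0.24, 0.38], [1.05, -0.66, -0.18], [-1.08, -1.89, 1.06], [-0.86, -0.93, 0.65]]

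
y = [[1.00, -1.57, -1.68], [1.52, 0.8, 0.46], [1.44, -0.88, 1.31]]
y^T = [[1.00, 1.52, 1.44], [-1.57, 0.80, -0.88], [-1.68, 0.46, 1.31]]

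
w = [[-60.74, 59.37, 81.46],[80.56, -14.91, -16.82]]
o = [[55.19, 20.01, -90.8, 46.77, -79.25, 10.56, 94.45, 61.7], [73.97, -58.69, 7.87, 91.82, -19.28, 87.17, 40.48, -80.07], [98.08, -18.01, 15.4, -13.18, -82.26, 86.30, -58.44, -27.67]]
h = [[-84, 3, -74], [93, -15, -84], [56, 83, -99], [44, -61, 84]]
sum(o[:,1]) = -56.69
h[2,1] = 83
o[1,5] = 87.17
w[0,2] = 81.46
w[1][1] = -14.91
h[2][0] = 56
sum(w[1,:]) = 48.830000000000005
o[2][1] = -18.01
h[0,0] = -84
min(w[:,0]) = -60.74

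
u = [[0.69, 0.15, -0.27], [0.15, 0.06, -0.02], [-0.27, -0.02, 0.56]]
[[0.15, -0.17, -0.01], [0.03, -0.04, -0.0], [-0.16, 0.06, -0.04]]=u @ [[0.10, -0.27, -0.08],[0.12, 0.08, 0.09],[-0.23, -0.02, -0.11]]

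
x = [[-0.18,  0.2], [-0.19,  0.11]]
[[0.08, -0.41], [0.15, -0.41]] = x @ [[-1.17,2.01], [-0.67,-0.24]]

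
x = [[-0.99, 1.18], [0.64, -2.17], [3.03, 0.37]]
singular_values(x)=[3.32, 2.41]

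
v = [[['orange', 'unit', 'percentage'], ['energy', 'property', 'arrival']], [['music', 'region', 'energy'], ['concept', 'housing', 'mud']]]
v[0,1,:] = ['energy', 'property', 'arrival']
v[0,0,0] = 'orange'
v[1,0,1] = 'region'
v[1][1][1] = 'housing'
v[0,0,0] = 'orange'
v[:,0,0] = ['orange', 'music']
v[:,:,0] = [['orange', 'energy'], ['music', 'concept']]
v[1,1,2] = 'mud'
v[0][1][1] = 'property'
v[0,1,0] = 'energy'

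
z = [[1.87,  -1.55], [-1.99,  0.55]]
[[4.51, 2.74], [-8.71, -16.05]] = z @ [[5.36, 11.37], [3.56, 11.95]]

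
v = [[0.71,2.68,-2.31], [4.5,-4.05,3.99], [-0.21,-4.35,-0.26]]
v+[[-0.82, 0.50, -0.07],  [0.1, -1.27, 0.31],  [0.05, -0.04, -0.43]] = [[-0.11, 3.18, -2.38],[4.6, -5.32, 4.30],[-0.16, -4.39, -0.69]]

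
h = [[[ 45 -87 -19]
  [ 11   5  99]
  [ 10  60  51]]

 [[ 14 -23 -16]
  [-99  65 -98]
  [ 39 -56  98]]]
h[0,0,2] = -19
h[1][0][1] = -23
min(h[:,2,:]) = -56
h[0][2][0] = 10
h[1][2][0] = 39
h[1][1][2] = -98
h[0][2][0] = 10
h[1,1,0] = -99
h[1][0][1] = -23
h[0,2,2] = 51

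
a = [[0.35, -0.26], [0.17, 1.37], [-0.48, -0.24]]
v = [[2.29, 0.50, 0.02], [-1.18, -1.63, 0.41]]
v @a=[[0.88, 0.08], [-0.89, -2.02]]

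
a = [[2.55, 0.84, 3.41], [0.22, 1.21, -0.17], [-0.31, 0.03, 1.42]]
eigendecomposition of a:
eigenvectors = [[(0.92+0j),  0.92-0.00j,  (-0.04+0j)], [0.13-0.18j,  0.13+0.18j,  (0.97+0j)], [-0.19+0.24j,  -0.19-0.24j,  -0.23+0.00j]]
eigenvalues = [(1.97+0.73j), (1.97-0.73j), (1.24+0j)]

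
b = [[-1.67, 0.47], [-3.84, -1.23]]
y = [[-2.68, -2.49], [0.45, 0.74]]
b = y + [[1.01,2.96], [-4.29,-1.97]]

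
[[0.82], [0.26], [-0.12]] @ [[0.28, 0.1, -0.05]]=[[0.23, 0.08, -0.04],[0.07, 0.03, -0.01],[-0.03, -0.01, 0.01]]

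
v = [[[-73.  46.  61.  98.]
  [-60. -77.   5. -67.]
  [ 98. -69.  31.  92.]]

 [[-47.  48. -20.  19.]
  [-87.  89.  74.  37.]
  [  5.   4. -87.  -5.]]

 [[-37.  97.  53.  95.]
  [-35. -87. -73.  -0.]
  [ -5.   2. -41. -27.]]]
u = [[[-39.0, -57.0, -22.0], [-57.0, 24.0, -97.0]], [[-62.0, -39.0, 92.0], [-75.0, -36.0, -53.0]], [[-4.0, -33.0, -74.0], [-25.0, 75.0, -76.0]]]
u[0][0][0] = -39.0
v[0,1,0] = -60.0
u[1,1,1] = -36.0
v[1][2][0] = 5.0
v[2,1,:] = [-35.0, -87.0, -73.0, -0.0]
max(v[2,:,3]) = 95.0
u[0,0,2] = -22.0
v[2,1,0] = -35.0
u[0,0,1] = -57.0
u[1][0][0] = -62.0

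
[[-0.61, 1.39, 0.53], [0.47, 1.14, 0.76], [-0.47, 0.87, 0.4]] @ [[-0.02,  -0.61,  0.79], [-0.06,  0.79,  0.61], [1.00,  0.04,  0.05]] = [[0.46, 1.49, 0.39], [0.68, 0.64, 1.1], [0.36, 0.99, 0.18]]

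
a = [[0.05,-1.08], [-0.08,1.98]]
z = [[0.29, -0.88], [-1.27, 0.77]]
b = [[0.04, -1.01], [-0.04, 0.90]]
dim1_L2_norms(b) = [1.01, 0.9]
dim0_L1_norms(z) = [1.56, 1.65]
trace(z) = 1.06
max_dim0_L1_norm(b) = 1.91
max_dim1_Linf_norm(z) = 1.27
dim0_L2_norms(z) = [1.3, 1.17]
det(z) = -0.89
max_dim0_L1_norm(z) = 1.65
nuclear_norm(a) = 2.26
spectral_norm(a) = 2.26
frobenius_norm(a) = 2.26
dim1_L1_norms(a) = [1.13, 2.06]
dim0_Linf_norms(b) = [0.04, 1.01]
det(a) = 0.01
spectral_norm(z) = 1.67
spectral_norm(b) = 1.35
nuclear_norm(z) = 2.20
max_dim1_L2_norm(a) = 1.98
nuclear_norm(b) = 1.36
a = z @ b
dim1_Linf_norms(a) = [1.08, 1.98]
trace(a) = 2.03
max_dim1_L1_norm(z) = 2.04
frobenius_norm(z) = 1.75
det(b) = -0.00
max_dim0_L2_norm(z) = 1.3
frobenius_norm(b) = 1.35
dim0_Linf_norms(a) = [0.08, 1.98]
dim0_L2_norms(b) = [0.06, 1.35]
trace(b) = 0.94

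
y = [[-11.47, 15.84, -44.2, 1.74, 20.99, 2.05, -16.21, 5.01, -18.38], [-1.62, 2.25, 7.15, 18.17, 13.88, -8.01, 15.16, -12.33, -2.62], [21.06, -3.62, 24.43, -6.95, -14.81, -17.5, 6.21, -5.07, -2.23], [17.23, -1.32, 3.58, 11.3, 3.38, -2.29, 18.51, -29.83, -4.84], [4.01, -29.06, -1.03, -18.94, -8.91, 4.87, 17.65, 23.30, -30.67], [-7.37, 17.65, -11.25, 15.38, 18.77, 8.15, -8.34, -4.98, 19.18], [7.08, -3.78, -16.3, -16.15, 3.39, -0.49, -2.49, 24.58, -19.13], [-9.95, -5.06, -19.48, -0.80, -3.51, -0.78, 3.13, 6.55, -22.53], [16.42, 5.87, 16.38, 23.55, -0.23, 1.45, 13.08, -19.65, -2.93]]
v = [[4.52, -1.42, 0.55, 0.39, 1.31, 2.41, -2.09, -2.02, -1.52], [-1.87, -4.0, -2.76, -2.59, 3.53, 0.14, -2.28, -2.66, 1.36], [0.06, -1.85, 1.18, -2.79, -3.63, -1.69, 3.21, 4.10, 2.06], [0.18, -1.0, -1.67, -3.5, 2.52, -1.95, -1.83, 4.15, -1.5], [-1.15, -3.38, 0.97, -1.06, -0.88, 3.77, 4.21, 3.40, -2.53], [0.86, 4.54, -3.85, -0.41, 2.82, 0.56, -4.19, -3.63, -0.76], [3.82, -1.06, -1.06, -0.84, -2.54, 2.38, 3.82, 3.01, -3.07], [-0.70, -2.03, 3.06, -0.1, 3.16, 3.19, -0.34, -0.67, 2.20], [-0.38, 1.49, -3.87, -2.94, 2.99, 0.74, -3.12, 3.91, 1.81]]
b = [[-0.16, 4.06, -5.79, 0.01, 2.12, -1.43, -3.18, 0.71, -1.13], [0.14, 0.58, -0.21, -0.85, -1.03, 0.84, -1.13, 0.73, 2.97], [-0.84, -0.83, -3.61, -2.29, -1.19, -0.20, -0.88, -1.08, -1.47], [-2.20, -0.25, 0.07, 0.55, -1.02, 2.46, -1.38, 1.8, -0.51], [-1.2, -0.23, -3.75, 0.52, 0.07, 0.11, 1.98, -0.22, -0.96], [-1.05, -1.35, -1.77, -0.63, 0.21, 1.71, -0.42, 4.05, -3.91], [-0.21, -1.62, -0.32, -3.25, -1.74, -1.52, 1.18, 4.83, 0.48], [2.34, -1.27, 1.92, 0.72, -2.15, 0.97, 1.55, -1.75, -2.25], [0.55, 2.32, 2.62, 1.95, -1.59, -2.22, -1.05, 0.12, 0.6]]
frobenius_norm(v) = 22.76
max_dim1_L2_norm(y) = 58.39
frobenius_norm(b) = 16.83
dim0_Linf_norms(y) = [21.06, 29.06, 44.2, 23.55, 20.99, 17.5, 18.51, 29.83, 30.67]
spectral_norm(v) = 14.21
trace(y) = 26.88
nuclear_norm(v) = 57.31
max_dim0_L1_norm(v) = 27.55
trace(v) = 2.84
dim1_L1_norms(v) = [16.23, 21.19, 20.57, 18.3, 21.35, 21.62, 21.6, 15.45, 21.25]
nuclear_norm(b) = 43.01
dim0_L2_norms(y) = [36.93, 38.74, 60.46, 43.82, 36.33, 21.75, 37.97, 51.9, 50.63]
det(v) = -1217190.46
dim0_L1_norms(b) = [8.69, 12.51, 20.06, 10.77, 11.12, 11.46, 12.75, 15.29, 14.28]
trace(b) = -0.83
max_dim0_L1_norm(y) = 143.8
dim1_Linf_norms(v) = [4.52, 4.0, 4.1, 4.15, 4.21, 4.54, 3.82, 3.19, 3.91]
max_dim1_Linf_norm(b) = 5.79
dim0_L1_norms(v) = [13.54, 20.77, 18.97, 14.62, 23.38, 16.83, 25.09, 27.55, 16.81]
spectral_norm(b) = 10.12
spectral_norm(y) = 84.59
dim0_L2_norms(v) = [6.42, 7.87, 7.3, 6.13, 8.23, 6.59, 9.11, 9.73, 5.93]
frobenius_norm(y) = 130.13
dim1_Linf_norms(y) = [44.2, 18.17, 24.43, 29.83, 30.67, 19.18, 24.58, 22.53, 23.55]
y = v @ b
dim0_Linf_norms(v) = [4.52, 4.54, 3.87, 3.5, 3.63, 3.77, 4.21, 4.15, 3.07]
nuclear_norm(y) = 291.63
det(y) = -63987490510.73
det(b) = 52319.82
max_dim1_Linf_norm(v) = 4.54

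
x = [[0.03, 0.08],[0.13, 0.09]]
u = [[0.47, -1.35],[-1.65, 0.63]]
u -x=[[0.44, -1.43],[-1.78, 0.54]]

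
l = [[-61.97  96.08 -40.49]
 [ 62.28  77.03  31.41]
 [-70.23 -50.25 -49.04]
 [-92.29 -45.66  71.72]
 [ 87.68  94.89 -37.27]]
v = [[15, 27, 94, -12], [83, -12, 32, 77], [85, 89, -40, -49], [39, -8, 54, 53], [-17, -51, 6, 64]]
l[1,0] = 62.28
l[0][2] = -40.49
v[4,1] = -51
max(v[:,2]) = 94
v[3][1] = -8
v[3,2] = 54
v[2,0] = 85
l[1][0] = 62.28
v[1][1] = -12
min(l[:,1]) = -50.25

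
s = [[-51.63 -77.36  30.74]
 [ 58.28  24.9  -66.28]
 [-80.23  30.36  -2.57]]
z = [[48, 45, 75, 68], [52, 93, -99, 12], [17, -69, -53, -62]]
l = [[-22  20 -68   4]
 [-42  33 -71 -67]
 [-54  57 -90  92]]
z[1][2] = -99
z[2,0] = 17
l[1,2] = -71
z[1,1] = 93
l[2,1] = 57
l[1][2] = -71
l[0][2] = -68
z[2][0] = 17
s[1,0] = 58.28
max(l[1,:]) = 33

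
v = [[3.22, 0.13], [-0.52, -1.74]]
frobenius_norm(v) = 3.70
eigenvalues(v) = [3.21, -1.73]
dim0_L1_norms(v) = [3.74, 1.87]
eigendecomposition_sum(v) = [[3.22, 0.08], [-0.34, -0.01]] + [[0.00, 0.05], [-0.18, -1.73]]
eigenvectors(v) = [[0.99, -0.03], [-0.1, 1.0]]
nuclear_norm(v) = 4.98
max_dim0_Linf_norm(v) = 3.22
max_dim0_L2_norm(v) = 3.26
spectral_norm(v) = 3.30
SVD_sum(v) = [[3.15, 0.53], [-0.79, -0.13]] + [[0.07, -0.4], [0.27, -1.61]]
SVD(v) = [[-0.97, 0.24], [0.24, 0.97]] @ diag([3.2958778780306357, 1.679431157597202]) @ [[-0.99,-0.17],[0.17,-0.99]]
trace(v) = 1.48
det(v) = -5.54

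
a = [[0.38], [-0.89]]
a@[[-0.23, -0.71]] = [[-0.09, -0.27], [0.20, 0.63]]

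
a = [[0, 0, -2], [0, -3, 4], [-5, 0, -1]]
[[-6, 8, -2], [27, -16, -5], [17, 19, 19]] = a@[[-4, -3, -4], [-5, 0, 3], [3, -4, 1]]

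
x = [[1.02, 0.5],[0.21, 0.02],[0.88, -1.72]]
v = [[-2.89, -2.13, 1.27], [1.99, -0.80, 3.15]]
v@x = [[-2.28, -3.67], [4.63, -4.44]]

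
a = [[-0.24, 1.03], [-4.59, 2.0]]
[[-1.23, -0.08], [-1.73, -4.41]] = a @ [[-0.16, 1.03], [-1.23, 0.16]]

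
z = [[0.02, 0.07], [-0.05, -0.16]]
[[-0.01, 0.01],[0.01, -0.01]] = z @ [[0.19, -0.15], [-0.15, 0.12]]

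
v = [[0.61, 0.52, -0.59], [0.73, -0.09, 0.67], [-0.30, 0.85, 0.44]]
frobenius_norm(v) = 1.73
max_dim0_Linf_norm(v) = 0.85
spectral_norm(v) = 1.00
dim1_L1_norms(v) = [1.72, 1.49, 1.59]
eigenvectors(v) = [[(0.43+0j), (-0.64+0j), (-0.64-0j)], [(-0.73+0j), -0.25+0.41j, -0.25-0.41j], [0.52+0.00j, 0.18+0.58j, 0.18-0.58j]]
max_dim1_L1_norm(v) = 1.72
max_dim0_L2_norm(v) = 1.0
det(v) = -0.99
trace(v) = 0.96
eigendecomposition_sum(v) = [[-0.19+0.00j, 0.32-0.00j, -0.22+0.00j], [0.32-0.00j, (-0.54+0j), (0.38-0j)], [-0.23+0.00j, 0.38-0.00j, -0.27+0.00j]] + [[(0.4+0.08j), 0.10+0.29j, -0.18+0.34j], [0.21-0.22j, (0.22+0.05j), 0.14+0.25j], [-0.04-0.38j, (0.23-0.17j), 0.36+0.07j]] + [[(0.4-0.08j), (0.1-0.29j), (-0.18-0.34j)],[0.21+0.22j, (0.22-0.05j), 0.14-0.25j],[-0.04+0.38j, (0.23+0.17j), (0.36-0.07j)]]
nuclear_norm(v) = 2.99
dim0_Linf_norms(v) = [0.73, 0.85, 0.67]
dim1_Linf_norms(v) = [0.61, 0.73, 0.85]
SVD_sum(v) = [[0.02, -0.04, -0.02], [0.02, -0.04, -0.02], [-0.37, 0.82, 0.43]] + [[0.68,  0.29,  0.03], [0.61,  0.26,  0.03], [0.07,  0.03,  0.0]] + [[-0.09, 0.27, -0.6], [0.1, -0.30, 0.67], [0.0, -0.0, 0.01]]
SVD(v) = [[-0.05, -0.74, 0.67], [-0.05, -0.66, -0.75], [1.00, -0.07, -0.01]] @ diag([1.0030785396613535, 0.9966961902096503, 0.9934939092377038]) @ [[-0.37,0.82,0.43], [-0.92,-0.39,-0.04], [-0.14,0.41,-0.9]]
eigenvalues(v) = [(-1+0j), (0.98+0.2j), (0.98-0.2j)]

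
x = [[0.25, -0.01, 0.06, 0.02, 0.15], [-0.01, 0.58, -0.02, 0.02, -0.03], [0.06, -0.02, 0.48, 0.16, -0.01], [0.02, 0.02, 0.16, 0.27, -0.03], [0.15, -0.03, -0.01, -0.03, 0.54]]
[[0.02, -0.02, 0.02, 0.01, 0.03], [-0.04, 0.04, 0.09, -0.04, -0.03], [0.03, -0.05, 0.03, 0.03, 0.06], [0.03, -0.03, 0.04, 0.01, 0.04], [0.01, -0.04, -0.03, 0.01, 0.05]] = x @ [[0.05, -0.03, 0.15, 0.01, 0.04], [-0.07, 0.07, 0.15, -0.07, -0.05], [0.0, -0.08, -0.0, 0.05, 0.1], [0.13, -0.06, 0.12, -0.00, 0.09], [0.01, -0.06, -0.09, 0.02, 0.09]]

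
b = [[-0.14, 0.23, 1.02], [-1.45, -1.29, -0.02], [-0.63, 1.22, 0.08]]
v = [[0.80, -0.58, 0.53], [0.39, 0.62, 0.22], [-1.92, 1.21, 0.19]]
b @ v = [[-1.98, 1.46, 0.17],[-1.62, 0.02, -1.06],[-0.18, 1.22, -0.05]]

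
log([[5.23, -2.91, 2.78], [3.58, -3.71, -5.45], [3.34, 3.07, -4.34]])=[[1.98, -0.56, -0.33], [0.99, 2.29, -2.85], [-0.08, 1.77, 1.23]]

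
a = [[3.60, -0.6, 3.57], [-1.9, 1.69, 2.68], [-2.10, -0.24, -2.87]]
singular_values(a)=[6.23, 3.68, 0.25]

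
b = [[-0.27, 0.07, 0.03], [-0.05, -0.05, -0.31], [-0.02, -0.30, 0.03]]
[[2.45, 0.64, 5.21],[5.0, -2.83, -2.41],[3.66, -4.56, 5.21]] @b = [[-0.80, -1.42, 0.03], [-1.16, 1.21, 0.96], [-0.86, -1.08, 1.68]]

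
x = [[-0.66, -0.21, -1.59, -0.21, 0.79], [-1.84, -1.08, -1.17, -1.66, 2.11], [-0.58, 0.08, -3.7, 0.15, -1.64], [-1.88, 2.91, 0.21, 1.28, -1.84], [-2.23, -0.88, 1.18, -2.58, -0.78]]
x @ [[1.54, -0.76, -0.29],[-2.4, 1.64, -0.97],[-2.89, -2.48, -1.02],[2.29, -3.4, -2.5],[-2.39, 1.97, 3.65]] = [[1.71, 6.37, 5.43], [-5.7, 12.33, 14.63], [13.87, 6.01, -2.50], [-3.16, -2.30, -12.41], [-8.78, 4.56, 3.90]]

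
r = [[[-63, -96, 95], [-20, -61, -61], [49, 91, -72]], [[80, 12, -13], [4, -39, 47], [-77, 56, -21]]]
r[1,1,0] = 4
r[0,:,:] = [[-63, -96, 95], [-20, -61, -61], [49, 91, -72]]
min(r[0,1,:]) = -61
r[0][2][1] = 91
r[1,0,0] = 80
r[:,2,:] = [[49, 91, -72], [-77, 56, -21]]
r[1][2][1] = 56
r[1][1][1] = -39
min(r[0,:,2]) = -72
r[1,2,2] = -21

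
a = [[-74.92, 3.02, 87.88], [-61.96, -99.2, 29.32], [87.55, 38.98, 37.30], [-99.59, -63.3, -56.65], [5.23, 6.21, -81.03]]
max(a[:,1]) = 38.98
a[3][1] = -63.3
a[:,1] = [3.02, -99.2, 38.98, -63.3, 6.21]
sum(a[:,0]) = -143.69000000000003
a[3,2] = -56.65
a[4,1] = 6.21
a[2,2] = 37.3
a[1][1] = -99.2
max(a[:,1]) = 38.98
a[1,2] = 29.32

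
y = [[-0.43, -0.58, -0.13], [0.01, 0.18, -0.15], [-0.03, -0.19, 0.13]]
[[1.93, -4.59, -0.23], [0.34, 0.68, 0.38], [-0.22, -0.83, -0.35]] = y@ [[-2.92, 4.84, -1.96], [-0.48, 4.15, 1.93], [-3.06, 0.80, -0.32]]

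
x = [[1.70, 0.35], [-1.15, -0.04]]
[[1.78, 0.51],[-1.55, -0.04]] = x @ [[1.41, -0.02], [-1.76, 1.55]]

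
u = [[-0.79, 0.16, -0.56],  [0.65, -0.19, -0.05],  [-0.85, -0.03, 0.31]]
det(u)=0.124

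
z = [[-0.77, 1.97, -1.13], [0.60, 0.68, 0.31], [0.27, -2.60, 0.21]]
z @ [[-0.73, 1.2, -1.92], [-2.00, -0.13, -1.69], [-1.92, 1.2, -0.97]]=[[-1.21, -2.54, -0.75], [-2.39, 1.00, -2.6], [4.6, 0.91, 3.67]]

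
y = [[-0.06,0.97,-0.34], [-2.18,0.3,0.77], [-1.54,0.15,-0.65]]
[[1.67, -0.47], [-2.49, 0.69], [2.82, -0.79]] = y @ [[-0.17, 0.05], [0.36, -0.10], [-3.85, 1.08]]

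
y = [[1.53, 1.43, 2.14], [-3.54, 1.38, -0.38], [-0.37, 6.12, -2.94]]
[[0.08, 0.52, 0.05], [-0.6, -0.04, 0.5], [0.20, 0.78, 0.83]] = y @ [[0.18, 0.07, -0.09], [-0.00, 0.17, 0.13], [-0.09, 0.08, 0.00]]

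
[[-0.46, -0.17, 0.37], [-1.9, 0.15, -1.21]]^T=[[-0.46, -1.90], [-0.17, 0.15], [0.37, -1.21]]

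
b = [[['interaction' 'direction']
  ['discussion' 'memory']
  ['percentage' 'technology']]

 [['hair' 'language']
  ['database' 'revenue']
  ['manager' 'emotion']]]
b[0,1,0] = 'discussion'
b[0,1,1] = 'memory'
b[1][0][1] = 'language'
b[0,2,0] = 'percentage'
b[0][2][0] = 'percentage'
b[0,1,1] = 'memory'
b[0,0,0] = 'interaction'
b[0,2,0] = 'percentage'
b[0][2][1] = 'technology'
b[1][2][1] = 'emotion'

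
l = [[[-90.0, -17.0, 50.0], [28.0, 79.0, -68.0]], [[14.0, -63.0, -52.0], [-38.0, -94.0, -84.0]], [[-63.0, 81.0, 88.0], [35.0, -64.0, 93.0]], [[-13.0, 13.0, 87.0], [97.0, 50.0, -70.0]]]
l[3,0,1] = 13.0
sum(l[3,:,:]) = 164.0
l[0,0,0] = -90.0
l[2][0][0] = -63.0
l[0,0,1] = -17.0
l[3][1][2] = -70.0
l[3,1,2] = -70.0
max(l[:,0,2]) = 88.0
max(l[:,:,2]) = 93.0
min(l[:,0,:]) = -90.0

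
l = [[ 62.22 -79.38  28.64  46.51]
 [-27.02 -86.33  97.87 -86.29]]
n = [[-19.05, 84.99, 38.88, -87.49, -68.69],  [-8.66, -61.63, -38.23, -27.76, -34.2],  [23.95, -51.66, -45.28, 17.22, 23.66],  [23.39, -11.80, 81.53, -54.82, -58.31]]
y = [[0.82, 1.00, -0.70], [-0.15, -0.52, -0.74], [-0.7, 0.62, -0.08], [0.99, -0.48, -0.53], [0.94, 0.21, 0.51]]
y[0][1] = 0.999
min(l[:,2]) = 28.64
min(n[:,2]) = -45.28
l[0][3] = 46.51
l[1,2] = 97.87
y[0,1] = 0.999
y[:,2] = [-0.698, -0.743, -0.08, -0.533, 0.509]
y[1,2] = -0.743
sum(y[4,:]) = 1.6640000000000001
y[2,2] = -0.08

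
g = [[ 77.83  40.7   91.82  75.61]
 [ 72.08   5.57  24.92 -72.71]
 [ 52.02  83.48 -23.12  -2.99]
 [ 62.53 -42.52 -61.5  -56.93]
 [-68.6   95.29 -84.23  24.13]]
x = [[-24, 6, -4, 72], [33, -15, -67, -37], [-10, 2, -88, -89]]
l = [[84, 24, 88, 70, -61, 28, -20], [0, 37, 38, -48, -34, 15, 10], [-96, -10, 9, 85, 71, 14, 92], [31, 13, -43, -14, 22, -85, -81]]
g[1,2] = 24.92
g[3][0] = 62.53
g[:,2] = [91.82, 24.92, -23.12, -61.5, -84.23]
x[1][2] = -67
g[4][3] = 24.13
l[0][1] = 24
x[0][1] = 6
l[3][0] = 31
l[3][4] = 22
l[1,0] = 0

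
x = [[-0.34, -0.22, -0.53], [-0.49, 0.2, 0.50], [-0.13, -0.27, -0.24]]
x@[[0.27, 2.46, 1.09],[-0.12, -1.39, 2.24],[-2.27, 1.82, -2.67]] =[[1.14, -1.50, 0.55], [-1.29, -0.57, -1.42], [0.54, -0.38, -0.11]]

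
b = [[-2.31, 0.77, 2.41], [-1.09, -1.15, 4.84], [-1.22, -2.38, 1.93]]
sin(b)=[[-3.71, 0.38, 11.49],  [-5.50, -3.12, 21.49],  [-4.23, -11.36, 10.4]]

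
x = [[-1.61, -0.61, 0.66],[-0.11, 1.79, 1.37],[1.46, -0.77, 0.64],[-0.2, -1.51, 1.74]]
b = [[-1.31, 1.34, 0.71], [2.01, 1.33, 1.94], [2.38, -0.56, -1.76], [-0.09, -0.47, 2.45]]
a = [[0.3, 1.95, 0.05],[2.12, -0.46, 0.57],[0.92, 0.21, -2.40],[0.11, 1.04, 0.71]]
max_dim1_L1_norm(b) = 5.28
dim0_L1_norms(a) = [3.45, 3.66, 3.73]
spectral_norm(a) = 2.66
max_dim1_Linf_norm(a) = 2.4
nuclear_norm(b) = 8.90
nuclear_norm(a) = 7.15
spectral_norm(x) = 2.70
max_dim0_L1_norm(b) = 6.86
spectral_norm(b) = 3.88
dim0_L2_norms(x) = [2.19, 2.54, 2.4]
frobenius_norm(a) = 4.14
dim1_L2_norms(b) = [2.0, 3.09, 3.01, 2.5]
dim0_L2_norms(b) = [3.38, 2.02, 3.66]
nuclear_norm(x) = 7.09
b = x + a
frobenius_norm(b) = 5.38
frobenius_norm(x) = 4.12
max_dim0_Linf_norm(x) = 1.79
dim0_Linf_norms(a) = [2.12, 1.95, 2.4]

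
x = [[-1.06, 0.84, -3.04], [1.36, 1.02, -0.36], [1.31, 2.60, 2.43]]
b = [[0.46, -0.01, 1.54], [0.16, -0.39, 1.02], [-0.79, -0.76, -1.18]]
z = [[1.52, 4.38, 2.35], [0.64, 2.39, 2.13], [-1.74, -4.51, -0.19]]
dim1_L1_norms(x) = [4.94, 2.74, 6.34]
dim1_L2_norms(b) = [1.61, 1.1, 1.61]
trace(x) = 2.39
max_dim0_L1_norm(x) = 5.83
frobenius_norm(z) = 7.82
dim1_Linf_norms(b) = [1.54, 1.02, 1.18]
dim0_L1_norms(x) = [3.73, 4.46, 5.83]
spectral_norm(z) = 7.56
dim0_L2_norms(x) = [2.17, 2.92, 3.91]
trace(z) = 3.72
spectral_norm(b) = 2.36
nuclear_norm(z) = 9.63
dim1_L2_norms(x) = [3.33, 1.74, 3.79]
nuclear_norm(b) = 3.30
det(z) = 1.20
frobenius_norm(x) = 5.34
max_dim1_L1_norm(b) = 2.73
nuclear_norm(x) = 8.28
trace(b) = -1.11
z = b @ x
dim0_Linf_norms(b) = [0.79, 0.76, 1.54]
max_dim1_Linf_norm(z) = 4.51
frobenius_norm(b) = 2.53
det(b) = -0.09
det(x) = -13.48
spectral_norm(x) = 4.46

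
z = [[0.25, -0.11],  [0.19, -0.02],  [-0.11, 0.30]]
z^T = [[0.25, 0.19, -0.11], [-0.11, -0.02, 0.30]]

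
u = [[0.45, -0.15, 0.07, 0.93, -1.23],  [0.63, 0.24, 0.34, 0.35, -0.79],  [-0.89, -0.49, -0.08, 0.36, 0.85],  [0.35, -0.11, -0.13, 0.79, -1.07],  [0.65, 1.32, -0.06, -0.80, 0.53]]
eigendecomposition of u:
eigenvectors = [[0.53+0.00j,  (0.53-0j),  0.74+0.00j,  (-0.22+0.22j),  -0.22-0.22j], [0.37-0.04j,  0.37+0.04j,  -0.45+0.00j,  (-0.18-0.07j),  -0.18+0.07j], [(-0.38+0.02j),  (-0.38-0.02j),  (-0.22+0j),  (0.65+0j),  (0.65-0j)], [(0.48-0.03j),  (0.48+0.03j),  (0.15+0j),  -0.26+0.38j,  (-0.26-0.38j)], [(0.12-0.44j),  (0.12+0.44j),  0.43+0.00j,  -0.10+0.46j,  (-0.1-0.46j)]]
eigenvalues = [(0.87+0.99j), (0.87-0.99j), 0j, (0.09+0.57j), (0.09-0.57j)]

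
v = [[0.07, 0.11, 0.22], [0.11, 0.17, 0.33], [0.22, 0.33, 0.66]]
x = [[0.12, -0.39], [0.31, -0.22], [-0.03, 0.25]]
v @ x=[[0.04,0.0],[0.06,0.00],[0.11,0.01]]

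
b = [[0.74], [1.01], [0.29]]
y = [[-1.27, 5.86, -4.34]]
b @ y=[[-0.94, 4.34, -3.21], [-1.28, 5.92, -4.38], [-0.37, 1.70, -1.26]]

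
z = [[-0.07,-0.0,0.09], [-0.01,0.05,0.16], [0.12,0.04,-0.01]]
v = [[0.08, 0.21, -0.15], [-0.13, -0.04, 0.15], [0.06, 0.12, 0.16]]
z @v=[[-0.0,-0.0,0.02], [0.00,0.02,0.03], [0.0,0.02,-0.01]]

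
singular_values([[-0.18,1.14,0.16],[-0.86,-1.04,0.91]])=[1.76, 0.95]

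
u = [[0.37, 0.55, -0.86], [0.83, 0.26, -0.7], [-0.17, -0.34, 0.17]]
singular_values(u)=[1.55, 0.42, 0.19]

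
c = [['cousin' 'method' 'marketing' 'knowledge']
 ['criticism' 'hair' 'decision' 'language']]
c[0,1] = 'method'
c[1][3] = 'language'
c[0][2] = 'marketing'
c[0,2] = 'marketing'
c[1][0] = 'criticism'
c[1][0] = 'criticism'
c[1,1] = 'hair'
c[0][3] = 'knowledge'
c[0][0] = 'cousin'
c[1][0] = 'criticism'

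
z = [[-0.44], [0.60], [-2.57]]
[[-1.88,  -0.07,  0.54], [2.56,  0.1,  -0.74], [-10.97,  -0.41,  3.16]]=z @ [[4.27, 0.16, -1.23]]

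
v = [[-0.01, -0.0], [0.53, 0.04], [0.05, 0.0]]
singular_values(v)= [0.53, 0.0]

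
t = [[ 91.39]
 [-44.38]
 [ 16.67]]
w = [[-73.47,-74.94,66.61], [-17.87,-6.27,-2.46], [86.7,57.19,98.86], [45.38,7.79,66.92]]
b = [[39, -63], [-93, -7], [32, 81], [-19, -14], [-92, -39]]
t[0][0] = 91.39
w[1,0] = -17.87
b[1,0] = -93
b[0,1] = -63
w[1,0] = -17.87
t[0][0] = 91.39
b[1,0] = -93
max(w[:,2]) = 98.86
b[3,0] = -19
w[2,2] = 98.86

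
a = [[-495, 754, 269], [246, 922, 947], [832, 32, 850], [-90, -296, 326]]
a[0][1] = 754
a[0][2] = 269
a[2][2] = 850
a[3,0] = -90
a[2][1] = 32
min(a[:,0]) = -495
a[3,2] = 326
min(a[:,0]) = -495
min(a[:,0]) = -495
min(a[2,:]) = 32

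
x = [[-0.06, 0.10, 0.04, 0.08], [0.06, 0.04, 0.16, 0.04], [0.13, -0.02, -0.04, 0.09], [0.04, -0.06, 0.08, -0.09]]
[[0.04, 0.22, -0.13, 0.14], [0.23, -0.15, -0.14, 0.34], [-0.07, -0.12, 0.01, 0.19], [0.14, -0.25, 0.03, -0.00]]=x @ [[0.60, -1.63, 0.97, 0.92], [0.93, 0.86, 0.95, 0.28], [1.19, -0.76, -1.11, 1.33], [-0.87, 0.84, -1.54, 1.44]]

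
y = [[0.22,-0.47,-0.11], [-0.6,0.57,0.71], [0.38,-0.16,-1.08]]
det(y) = 0.08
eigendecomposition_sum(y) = [[0.30, -0.42, -0.17], [-0.42, 0.59, 0.24], [0.10, -0.13, -0.05]] + [[-0.06, -0.05, -0.03], [-0.03, -0.03, -0.02], [-0.02, -0.01, -0.01]] + [[-0.03, 0.0, 0.09], [-0.14, 0.01, 0.48], [0.3, -0.01, -1.02]]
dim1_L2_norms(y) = [0.53, 1.09, 1.16]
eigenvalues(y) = [0.84, -0.09, -1.04]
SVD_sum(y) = [[0.17, -0.14, -0.30],[-0.49, 0.41, 0.85],[0.51, -0.42, -0.88]] + [[0.1, -0.30, 0.20], [-0.07, 0.19, -0.13], [-0.1, 0.28, -0.19]] + [[-0.05, -0.03, -0.02], [-0.05, -0.03, -0.01], [-0.03, -0.01, -0.01]]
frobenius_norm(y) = 1.68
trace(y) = -0.29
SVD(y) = [[-0.24, 0.66, -0.71], [0.68, -0.41, -0.61], [-0.7, -0.62, -0.35]] @ diag([1.5745651912755803, 0.5651046767388382, 0.09056027137319622]) @ [[-0.46, 0.39, 0.80], [0.28, -0.79, 0.54], [0.84, 0.47, 0.26]]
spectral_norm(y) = 1.57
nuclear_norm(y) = 2.23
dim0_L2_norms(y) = [0.74, 0.76, 1.3]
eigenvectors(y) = [[-0.57, 0.83, -0.08], [0.8, 0.5, -0.43], [-0.18, 0.24, 0.90]]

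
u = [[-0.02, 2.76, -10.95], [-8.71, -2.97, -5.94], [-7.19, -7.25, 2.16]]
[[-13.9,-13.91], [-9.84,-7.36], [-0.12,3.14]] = u @ [[0.1,  0.02], [0.32,  -0.08], [1.35,  1.25]]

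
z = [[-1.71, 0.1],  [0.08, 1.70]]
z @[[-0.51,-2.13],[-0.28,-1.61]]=[[0.84, 3.48], [-0.52, -2.91]]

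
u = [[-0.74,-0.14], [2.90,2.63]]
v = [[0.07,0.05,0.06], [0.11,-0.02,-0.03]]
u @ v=[[-0.07, -0.03, -0.04], [0.49, 0.09, 0.1]]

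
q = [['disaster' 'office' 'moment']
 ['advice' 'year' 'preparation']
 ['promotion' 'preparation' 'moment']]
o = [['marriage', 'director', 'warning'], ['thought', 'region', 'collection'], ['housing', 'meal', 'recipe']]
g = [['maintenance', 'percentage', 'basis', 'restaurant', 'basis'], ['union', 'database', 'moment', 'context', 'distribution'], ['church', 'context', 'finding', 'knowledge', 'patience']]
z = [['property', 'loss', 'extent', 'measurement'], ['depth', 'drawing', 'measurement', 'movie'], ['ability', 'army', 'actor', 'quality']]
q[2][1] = 'preparation'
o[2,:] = ['housing', 'meal', 'recipe']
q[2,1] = 'preparation'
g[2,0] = 'church'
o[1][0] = 'thought'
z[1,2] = 'measurement'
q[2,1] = 'preparation'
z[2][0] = 'ability'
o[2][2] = 'recipe'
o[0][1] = 'director'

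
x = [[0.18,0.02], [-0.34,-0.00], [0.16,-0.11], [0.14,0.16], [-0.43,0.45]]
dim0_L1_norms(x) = [1.25, 0.74]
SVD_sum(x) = [[0.11, -0.08], [-0.23, 0.16], [0.16, -0.11], [0.02, -0.01], [-0.50, 0.35]] + [[0.07, 0.1], [-0.11, -0.16], [0.0, 0.0], [0.12, 0.17], [0.07, 0.1]]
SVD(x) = [[-0.19, 0.36], [0.39, -0.58], [-0.27, 0.00], [-0.03, 0.63], [0.86, 0.37]] @ diag([0.7119025507496081, 0.3345067387007349]) @ [[-0.82,0.57], [0.57,0.82]]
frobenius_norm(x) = 0.79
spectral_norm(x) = 0.71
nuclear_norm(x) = 1.05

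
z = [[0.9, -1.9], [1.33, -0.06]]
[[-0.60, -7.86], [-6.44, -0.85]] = z @ [[-4.93,-0.46], [-2.02,3.92]]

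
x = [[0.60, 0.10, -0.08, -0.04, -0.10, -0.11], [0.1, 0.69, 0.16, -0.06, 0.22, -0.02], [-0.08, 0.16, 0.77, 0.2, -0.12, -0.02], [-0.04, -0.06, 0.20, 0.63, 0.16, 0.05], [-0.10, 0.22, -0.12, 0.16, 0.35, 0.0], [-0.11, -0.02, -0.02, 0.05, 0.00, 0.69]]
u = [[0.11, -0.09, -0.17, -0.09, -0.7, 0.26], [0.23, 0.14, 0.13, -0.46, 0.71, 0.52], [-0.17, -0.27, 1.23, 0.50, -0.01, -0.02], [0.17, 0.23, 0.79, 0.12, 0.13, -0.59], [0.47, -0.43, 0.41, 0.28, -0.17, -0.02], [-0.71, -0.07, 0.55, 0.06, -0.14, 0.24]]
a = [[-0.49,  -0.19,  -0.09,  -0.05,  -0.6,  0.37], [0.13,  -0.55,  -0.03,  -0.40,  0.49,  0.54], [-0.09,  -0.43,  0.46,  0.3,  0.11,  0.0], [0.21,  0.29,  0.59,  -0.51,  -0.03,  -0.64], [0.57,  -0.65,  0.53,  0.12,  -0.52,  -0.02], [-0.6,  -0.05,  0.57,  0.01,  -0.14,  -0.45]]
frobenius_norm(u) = 2.49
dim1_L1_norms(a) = [1.79, 2.14, 1.39, 2.27, 2.41, 1.82]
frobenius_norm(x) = 1.68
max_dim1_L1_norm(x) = 1.35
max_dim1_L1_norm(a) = 2.41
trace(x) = 3.73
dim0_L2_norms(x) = [0.63, 0.75, 0.82, 0.69, 0.47, 0.7]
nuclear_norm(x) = 3.73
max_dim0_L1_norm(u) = 3.28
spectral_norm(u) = 1.76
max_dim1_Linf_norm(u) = 1.23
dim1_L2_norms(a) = [0.89, 1.01, 0.71, 1.07, 1.15, 0.95]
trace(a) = -2.06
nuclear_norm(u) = 5.22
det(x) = 0.01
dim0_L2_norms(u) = [0.92, 0.59, 1.63, 0.75, 1.03, 0.86]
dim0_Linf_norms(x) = [0.6, 0.69, 0.77, 0.63, 0.35, 0.69]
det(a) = -0.08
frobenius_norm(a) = 2.38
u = x + a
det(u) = -0.06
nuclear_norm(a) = 5.23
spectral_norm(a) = 1.38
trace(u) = 1.67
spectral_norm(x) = 0.97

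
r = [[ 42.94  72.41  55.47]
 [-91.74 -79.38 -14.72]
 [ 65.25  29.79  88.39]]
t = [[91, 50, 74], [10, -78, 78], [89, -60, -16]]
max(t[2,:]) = 89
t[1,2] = 78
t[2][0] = 89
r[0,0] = 42.94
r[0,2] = 55.47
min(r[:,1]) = -79.38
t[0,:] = [91, 50, 74]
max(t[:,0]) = 91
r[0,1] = 72.41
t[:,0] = [91, 10, 89]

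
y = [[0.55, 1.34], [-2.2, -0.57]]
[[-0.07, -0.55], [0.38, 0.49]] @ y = [[1.17, 0.22], [-0.87, 0.23]]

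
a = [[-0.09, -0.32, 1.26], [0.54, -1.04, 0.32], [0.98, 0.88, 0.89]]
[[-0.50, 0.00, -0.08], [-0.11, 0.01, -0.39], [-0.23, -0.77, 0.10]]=a@ [[0.08, -0.45, -0.16], [0.03, -0.27, 0.29], [-0.38, -0.1, 0.0]]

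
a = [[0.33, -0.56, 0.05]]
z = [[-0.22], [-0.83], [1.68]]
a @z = [[0.48]]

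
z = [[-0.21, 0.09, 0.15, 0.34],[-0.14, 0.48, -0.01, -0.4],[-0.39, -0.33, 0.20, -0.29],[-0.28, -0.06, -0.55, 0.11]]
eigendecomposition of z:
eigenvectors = [[(0.65+0j), (0.65-0j), (-0.04-0.08j), (-0.04+0.08j)], [(-0.08+0.24j), (-0.08-0.24j), (0.71+0j), (0.71-0j)], [-0.01+0.46j, (-0.01-0.46j), -0.12+0.50j, (-0.12-0.5j)], [(-0.13+0.53j), (-0.13-0.53j), -0.17-0.44j, -0.17+0.44j]]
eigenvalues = [(-0.29+0.42j), (-0.29-0.42j), (0.58+0.26j), (0.58-0.26j)]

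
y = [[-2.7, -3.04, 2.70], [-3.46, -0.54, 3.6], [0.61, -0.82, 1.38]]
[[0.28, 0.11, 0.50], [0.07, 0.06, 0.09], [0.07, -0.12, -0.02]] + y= [[-2.42,-2.93,3.2], [-3.39,-0.48,3.69], [0.68,-0.94,1.36]]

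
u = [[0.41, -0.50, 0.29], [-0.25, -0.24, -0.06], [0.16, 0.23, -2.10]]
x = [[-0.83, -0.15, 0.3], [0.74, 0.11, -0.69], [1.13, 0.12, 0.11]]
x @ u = [[-0.25,0.52,-0.86], [0.17,-0.56,1.66], [0.45,-0.57,0.09]]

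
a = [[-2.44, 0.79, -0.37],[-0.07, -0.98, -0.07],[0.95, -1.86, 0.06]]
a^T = [[-2.44, -0.07, 0.95],[0.79, -0.98, -1.86],[-0.37, -0.07, 0.06]]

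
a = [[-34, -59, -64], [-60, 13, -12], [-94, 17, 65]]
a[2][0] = -94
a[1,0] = -60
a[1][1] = 13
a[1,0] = -60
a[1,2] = -12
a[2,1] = 17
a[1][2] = -12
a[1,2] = -12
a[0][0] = -34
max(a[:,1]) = 17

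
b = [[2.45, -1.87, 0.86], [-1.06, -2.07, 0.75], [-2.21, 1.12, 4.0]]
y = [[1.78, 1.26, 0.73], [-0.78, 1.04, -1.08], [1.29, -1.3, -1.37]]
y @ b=[[1.41, -5.12, 5.4], [-0.63, -1.90, -4.21], [7.57, -1.26, -5.35]]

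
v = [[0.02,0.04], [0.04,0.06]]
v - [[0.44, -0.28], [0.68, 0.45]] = [[-0.42, 0.32], [-0.64, -0.39]]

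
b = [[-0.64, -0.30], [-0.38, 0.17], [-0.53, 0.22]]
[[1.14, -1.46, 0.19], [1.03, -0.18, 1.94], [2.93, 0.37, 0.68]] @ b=[[-0.28, -0.55], [-1.62, 0.09], [-2.38, -0.67]]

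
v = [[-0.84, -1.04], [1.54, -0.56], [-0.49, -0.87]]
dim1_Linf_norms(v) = [1.04, 1.54, 0.87]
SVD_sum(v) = [[-1.07, -0.36], [1.22, 0.41], [-0.70, -0.23]] + [[0.23, -0.68], [0.32, -0.97], [0.21, -0.64]]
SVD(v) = [[-0.61, -0.51], [0.69, -0.72], [-0.40, -0.47]] @ diag([1.8609890200807657, 1.4163756094831732]) @ [[0.95, 0.32],[-0.32, 0.95]]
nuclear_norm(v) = 3.28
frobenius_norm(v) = 2.34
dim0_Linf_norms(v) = [1.54, 1.04]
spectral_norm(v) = 1.86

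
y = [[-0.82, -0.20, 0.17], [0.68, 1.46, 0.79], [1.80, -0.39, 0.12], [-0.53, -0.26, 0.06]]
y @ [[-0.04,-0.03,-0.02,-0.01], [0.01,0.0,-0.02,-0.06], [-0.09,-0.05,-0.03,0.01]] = [[0.02, 0.02, 0.02, 0.02], [-0.08, -0.06, -0.07, -0.09], [-0.09, -0.06, -0.03, 0.01], [0.01, 0.01, 0.01, 0.02]]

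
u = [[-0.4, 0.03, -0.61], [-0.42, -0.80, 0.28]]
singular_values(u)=[0.95, 0.73]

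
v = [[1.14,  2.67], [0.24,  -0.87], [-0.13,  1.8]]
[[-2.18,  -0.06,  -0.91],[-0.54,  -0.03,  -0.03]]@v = [[-2.38,-7.41],[-0.62,-1.47]]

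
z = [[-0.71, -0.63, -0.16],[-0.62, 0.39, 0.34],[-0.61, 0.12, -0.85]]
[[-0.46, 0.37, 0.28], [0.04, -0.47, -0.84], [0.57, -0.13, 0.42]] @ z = [[-0.07, 0.47, -0.04], [0.78, -0.31, 0.55], [-0.58, -0.36, -0.49]]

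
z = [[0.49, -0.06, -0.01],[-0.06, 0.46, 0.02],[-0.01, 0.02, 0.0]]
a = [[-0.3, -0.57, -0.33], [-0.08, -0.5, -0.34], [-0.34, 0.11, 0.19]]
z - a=[[0.79,0.51,0.32], [0.02,0.96,0.36], [0.33,-0.09,-0.19]]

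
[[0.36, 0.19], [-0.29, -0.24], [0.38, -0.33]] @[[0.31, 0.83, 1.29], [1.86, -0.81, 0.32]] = [[0.46, 0.14, 0.53], [-0.54, -0.05, -0.45], [-0.50, 0.58, 0.38]]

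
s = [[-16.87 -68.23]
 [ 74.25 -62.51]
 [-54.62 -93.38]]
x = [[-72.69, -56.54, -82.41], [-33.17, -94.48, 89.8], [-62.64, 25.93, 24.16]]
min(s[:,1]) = -93.38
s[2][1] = -93.38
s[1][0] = 74.25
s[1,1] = -62.51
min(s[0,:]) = -68.23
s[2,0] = -54.62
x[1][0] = -33.17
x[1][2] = 89.8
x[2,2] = 24.16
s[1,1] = -62.51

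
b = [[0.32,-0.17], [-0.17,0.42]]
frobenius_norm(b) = 0.58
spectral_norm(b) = 0.55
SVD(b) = [[-0.60,  0.80], [0.80,  0.60]] @ diag([0.5472004514666935, 0.19279954853330644]) @ [[-0.6, 0.8], [0.8, 0.60]]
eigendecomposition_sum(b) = [[0.12, 0.09], [0.09, 0.07]] + [[0.2, -0.26], [-0.26, 0.35]]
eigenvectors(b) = [[-0.80, 0.60],[-0.6, -0.8]]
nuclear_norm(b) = 0.74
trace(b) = 0.74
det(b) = 0.11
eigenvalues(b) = [0.19, 0.55]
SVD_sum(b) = [[0.2, -0.26], [-0.26, 0.35]] + [[0.12, 0.09], [0.09, 0.07]]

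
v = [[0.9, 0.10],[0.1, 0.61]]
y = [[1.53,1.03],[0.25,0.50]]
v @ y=[[1.4, 0.98], [0.31, 0.41]]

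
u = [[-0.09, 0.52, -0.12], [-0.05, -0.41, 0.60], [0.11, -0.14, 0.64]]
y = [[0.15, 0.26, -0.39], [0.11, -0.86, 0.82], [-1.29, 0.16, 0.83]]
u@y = [[0.20, -0.49, 0.36], [-0.83, 0.44, 0.18], [-0.82, 0.25, 0.37]]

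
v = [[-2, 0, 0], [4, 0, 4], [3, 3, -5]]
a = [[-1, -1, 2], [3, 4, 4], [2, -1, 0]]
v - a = [[-1, 1, -2], [1, -4, 0], [1, 4, -5]]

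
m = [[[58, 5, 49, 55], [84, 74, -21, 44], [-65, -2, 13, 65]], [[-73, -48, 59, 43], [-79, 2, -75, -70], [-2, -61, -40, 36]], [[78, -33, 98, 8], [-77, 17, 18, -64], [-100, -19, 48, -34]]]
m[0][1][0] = 84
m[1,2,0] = -2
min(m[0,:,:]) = -65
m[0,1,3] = 44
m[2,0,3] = 8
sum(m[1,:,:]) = -308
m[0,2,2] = 13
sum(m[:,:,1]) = -65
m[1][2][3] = 36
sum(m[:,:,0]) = -176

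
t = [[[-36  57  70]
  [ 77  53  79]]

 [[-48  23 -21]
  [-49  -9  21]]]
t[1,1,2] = 21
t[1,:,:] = [[-48, 23, -21], [-49, -9, 21]]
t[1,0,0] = -48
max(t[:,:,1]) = 57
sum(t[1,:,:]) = -83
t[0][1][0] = 77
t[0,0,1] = 57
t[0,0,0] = -36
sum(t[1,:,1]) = 14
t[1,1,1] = -9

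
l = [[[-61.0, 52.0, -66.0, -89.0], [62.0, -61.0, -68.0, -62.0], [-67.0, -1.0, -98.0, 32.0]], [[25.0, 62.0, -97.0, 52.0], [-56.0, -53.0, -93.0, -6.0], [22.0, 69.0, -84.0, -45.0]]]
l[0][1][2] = -68.0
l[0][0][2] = -66.0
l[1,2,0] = 22.0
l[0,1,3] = -62.0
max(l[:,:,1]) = 69.0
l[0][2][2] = -98.0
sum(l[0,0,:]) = -164.0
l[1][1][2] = -93.0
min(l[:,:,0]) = -67.0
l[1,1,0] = -56.0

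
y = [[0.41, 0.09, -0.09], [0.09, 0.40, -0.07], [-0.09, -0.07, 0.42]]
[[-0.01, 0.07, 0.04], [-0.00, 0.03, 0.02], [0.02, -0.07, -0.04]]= y@ [[-0.03, 0.13, 0.07], [-0.00, 0.01, 0.01], [0.03, -0.14, -0.08]]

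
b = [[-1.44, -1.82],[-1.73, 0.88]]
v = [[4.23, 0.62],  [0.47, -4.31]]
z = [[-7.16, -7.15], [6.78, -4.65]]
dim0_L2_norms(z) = [9.86, 8.53]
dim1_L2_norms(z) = [10.12, 8.22]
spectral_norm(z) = 10.40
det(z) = 81.77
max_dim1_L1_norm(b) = 3.26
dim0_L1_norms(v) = [4.7, 4.93]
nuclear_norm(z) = 18.26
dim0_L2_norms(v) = [4.26, 4.35]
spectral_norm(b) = 2.40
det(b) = -4.42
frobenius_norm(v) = 6.09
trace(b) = -0.56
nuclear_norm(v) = 8.61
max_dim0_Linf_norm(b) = 1.82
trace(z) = -11.81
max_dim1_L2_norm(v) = 4.34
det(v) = -18.52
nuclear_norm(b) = 4.24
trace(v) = -0.08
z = v @ b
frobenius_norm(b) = 3.03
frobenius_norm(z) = 13.04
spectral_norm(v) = 4.39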